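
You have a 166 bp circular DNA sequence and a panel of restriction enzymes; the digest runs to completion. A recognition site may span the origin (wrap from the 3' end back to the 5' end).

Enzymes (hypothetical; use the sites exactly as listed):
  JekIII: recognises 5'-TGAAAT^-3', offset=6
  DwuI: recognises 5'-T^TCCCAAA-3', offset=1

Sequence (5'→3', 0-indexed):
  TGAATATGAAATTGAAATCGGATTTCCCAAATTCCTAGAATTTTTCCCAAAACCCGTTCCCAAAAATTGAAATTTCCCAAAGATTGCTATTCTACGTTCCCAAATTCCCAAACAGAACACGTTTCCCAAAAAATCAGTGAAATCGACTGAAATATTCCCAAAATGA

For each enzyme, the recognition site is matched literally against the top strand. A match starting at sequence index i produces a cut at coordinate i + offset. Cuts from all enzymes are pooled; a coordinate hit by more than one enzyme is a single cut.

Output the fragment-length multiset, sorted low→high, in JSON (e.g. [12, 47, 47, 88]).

[1,2,6,6,8,10,13,16,18,20,20,23,23]

Site scan:
  JekIII TGAAAT/6: at [6, 12, 67, 137, 147] ⇒ [12, 18, 73, 143, 153]
  DwuI TTCCCAAA/1: at [23, 43, 56, 73, 96, 104, 122, 154] ⇒ [24, 44, 57, 74, 97, 105, 123, 155]

Pooled cuts: [12, 18, 24, 44, 57, 73, 74, 97, 105, 123, 143, 153, 155]

Fragments:
  12→18: 6 bp
  18→24: 6 bp
  24→44: 20 bp
  44→57: 13 bp
  57→73: 16 bp
  73→74: 1 bp
  74→97: 23 bp
  97→105: 8 bp
  105→123: 18 bp
  123→143: 20 bp
  143→153: 10 bp
  153→155: 2 bp
  155→12 (wrap): 166-155+12 = 23 bp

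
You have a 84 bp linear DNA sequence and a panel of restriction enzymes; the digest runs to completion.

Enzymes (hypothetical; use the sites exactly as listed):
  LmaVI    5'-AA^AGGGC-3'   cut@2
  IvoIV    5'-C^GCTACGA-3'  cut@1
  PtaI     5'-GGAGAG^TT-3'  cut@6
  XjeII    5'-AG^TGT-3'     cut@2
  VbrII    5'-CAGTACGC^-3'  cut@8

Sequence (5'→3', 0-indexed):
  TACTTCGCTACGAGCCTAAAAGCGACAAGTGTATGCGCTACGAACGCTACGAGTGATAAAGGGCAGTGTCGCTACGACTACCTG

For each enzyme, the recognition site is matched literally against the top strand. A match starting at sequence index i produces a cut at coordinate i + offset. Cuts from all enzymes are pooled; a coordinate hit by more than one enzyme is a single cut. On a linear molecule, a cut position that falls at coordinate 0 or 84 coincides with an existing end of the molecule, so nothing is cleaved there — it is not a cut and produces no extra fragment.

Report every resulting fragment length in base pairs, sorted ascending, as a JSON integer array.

Per-enzyme occurrences:
  LmaVI AAAGGGC/2: at [57] ⇒ [59]
  IvoIV CGCTACGA/1: at [5, 35, 44, 69] ⇒ [6, 36, 45, 70]
  PtaI (GGAGAGTT, off=6): no sites
  XjeII AGTGT/2: at [27, 64] ⇒ [29, 66]
  VbrII (CAGTACGC, off=8): no sites

All cut coordinates (distinct, sorted): [6, 29, 36, 45, 59, 66, 70]

Fragment lengths:
  [0,6): 6 bp
  [6,29): 23 bp
  [29,36): 7 bp
  [36,45): 9 bp
  [45,59): 14 bp
  [59,66): 7 bp
  [66,70): 4 bp
  [70,84): 14 bp

[4,6,7,7,9,14,14,23]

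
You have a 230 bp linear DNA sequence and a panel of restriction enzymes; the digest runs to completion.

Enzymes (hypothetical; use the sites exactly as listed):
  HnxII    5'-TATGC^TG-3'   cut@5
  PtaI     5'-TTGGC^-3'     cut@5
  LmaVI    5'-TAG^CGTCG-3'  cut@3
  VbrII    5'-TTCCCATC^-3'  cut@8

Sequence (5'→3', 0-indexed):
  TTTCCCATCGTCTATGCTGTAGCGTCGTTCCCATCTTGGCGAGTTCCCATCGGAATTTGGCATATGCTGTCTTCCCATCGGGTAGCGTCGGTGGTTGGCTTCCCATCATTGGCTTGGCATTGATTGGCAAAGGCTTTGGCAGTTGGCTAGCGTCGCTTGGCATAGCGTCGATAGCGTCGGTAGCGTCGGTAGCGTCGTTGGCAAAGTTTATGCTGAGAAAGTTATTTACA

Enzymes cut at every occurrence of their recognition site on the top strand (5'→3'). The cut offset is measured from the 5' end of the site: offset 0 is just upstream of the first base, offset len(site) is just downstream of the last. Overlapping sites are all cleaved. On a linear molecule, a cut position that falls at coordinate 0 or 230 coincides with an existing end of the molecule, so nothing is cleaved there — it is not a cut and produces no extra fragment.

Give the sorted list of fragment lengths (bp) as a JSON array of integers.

[3,4,5,5,5,6,6,6,7,8,8,9,9,9,9,10,10,10,11,11,11,12,12,13,14,17]

Scan for sites:
  HnxII (TATGCTG, off=5): starts [12, 62, 208] → cuts [17, 67, 213]
  PtaI (TTGGC, off=5): starts [35, 56, 94, 108, 113, 123, 135, 142, 156, 197] → cuts [40, 61, 99, 113, 118, 128, 140, 147, 161, 202]
  LmaVI (TAGCGTCG, off=3): starts [19, 82, 147, 162, 171, 180, 189] → cuts [22, 85, 150, 165, 174, 183, 192]
  VbrII (TTCCCATC, off=8): starts [1, 27, 43, 71, 99] → cuts [9, 35, 51, 79, 107]

All cut coordinates (distinct, sorted): [9, 17, 22, 35, 40, 51, 61, 67, 79, 85, 99, 107, 113, 118, 128, 140, 147, 150, 161, 165, 174, 183, 192, 202, 213]

Fragments:
  [0,9): 9 bp
  [9,17): 8 bp
  [17,22): 5 bp
  [22,35): 13 bp
  [35,40): 5 bp
  [40,51): 11 bp
  [51,61): 10 bp
  [61,67): 6 bp
  [67,79): 12 bp
  [79,85): 6 bp
  [85,99): 14 bp
  [99,107): 8 bp
  [107,113): 6 bp
  [113,118): 5 bp
  [118,128): 10 bp
  [128,140): 12 bp
  [140,147): 7 bp
  [147,150): 3 bp
  [150,161): 11 bp
  [161,165): 4 bp
  [165,174): 9 bp
  [174,183): 9 bp
  [183,192): 9 bp
  [192,202): 10 bp
  [202,213): 11 bp
  [213,230): 17 bp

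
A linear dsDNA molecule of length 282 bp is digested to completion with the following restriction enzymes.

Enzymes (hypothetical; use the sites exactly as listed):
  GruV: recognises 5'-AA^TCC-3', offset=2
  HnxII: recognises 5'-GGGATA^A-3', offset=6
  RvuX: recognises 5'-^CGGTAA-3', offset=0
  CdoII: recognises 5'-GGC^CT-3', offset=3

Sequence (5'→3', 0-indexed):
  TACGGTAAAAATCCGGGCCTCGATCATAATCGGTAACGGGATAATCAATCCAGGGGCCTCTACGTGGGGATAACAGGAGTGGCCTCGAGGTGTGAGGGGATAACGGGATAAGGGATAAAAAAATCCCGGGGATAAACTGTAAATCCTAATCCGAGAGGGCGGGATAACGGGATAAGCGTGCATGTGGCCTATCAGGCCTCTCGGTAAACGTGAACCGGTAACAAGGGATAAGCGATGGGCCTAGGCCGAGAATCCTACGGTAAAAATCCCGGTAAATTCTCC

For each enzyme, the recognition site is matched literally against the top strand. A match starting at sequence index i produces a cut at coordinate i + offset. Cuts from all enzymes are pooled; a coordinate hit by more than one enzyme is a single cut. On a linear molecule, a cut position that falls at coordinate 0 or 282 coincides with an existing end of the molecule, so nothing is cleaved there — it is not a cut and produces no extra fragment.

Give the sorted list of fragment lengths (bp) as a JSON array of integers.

[2,3,4,5,5,6,6,7,7,8,8,9,9,9,9,9,10,11,11,12,12,13,13,14,14,15,15,17,19]

Per-enzyme occurrences:
  GruV (AATCC, off=2): starts [9, 46, 121, 141, 147, 250, 264] → cuts [11, 48, 123, 143, 149, 252, 266]
  HnxII (GGGATAA, off=6): starts [37, 66, 96, 104, 111, 128, 160, 168, 224] → cuts [43, 72, 102, 110, 117, 134, 166, 174, 230]
  RvuX (CGGTAA, off=0): starts [2, 30, 201, 215, 257, 269] → cuts [2, 30, 201, 215, 257, 269]
  CdoII (GGCCT, off=3): starts [15, 54, 80, 185, 194, 237] → cuts [18, 57, 83, 188, 197, 240]

Pooled cuts: [2, 11, 18, 30, 43, 48, 57, 72, 83, 102, 110, 117, 123, 134, 143, 149, 166, 174, 188, 197, 201, 215, 230, 240, 252, 257, 266, 269]

Fragments:
  [0,2): 2 bp
  [2,11): 9 bp
  [11,18): 7 bp
  [18,30): 12 bp
  [30,43): 13 bp
  [43,48): 5 bp
  [48,57): 9 bp
  [57,72): 15 bp
  [72,83): 11 bp
  [83,102): 19 bp
  [102,110): 8 bp
  [110,117): 7 bp
  [117,123): 6 bp
  [123,134): 11 bp
  [134,143): 9 bp
  [143,149): 6 bp
  [149,166): 17 bp
  [166,174): 8 bp
  [174,188): 14 bp
  [188,197): 9 bp
  [197,201): 4 bp
  [201,215): 14 bp
  [215,230): 15 bp
  [230,240): 10 bp
  [240,252): 12 bp
  [252,257): 5 bp
  [257,266): 9 bp
  [266,269): 3 bp
  [269,282): 13 bp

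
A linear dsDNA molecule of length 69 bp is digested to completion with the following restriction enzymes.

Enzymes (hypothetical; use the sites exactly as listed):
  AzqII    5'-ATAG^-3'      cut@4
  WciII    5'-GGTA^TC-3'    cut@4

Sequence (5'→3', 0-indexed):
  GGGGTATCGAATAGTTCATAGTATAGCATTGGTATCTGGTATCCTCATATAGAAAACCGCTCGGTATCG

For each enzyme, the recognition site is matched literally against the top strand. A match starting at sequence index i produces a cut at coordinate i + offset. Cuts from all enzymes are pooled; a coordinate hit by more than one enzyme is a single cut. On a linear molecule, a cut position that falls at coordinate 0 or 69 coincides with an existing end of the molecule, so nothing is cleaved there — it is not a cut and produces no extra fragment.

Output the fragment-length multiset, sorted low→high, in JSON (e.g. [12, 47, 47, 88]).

[3,5,6,7,7,8,8,11,14]

Per-enzyme occurrences:
  AzqII (ATAG, off=4): starts [10, 17, 22, 48] → cuts [14, 21, 26, 52]
  WciII (GGTATC, off=4): starts [2, 30, 37, 62] → cuts [6, 34, 41, 66]

Pooled cuts: [6, 14, 21, 26, 34, 41, 52, 66]

Fragments:
  [0,6): 6 bp
  [6,14): 8 bp
  [14,21): 7 bp
  [21,26): 5 bp
  [26,34): 8 bp
  [34,41): 7 bp
  [41,52): 11 bp
  [52,66): 14 bp
  [66,69): 3 bp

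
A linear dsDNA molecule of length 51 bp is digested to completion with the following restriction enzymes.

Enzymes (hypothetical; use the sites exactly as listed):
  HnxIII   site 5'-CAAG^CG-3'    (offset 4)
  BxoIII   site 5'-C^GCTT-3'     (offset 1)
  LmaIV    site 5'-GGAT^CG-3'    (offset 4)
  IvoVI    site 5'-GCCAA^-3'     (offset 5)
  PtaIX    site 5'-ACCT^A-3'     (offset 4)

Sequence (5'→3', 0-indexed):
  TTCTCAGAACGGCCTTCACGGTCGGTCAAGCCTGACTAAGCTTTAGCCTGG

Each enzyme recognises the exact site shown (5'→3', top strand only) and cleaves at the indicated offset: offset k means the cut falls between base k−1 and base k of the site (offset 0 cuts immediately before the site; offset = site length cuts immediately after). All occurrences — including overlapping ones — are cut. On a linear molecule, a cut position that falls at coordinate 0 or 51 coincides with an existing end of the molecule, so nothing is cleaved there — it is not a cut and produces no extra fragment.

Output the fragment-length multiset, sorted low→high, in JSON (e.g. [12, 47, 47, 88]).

[51]

Scan for sites:
  HnxIII (CAAGCG, off=4): no sites
  BxoIII (CGCTT, off=1): no sites
  LmaIV (GGATCG, off=4): no sites
  IvoVI (GCCAA, off=5): no sites
  PtaIX (ACCTA, off=4): no sites

Pooled cuts: ∅

Fragments:
  no cuts → one linear fragment of 51 bp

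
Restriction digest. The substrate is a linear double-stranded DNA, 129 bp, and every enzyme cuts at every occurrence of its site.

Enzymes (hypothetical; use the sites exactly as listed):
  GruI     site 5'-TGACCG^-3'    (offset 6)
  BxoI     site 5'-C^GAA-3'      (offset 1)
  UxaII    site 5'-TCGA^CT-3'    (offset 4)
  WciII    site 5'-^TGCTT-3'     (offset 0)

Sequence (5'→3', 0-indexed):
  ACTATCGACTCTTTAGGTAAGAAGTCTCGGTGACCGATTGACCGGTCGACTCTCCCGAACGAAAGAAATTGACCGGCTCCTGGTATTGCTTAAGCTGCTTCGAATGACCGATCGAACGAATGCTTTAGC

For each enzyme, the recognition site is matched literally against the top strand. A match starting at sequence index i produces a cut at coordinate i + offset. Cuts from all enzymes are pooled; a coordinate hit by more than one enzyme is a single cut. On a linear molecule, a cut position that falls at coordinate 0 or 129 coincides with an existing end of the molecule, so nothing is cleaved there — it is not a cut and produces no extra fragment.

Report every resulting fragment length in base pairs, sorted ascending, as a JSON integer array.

Scan for sites:
  GruI (TGACCG, off=6): starts [30, 38, 69, 104] → cuts [36, 44, 75, 110]
  BxoI (CGAA, off=1): starts [55, 59, 100, 112, 116] → cuts [56, 60, 101, 113, 117]
  UxaII (TCGACT, off=4): starts [4, 45] → cuts [8, 49]
  WciII (TGCTT, off=0): starts [86, 95, 120] → cuts [86, 95, 120]

All cut coordinates (distinct, sorted): [8, 36, 44, 49, 56, 60, 75, 86, 95, 101, 110, 113, 117, 120]

Fragment lengths:
  [0,8): 8 bp
  [8,36): 28 bp
  [36,44): 8 bp
  [44,49): 5 bp
  [49,56): 7 bp
  [56,60): 4 bp
  [60,75): 15 bp
  [75,86): 11 bp
  [86,95): 9 bp
  [95,101): 6 bp
  [101,110): 9 bp
  [110,113): 3 bp
  [113,117): 4 bp
  [117,120): 3 bp
  [120,129): 9 bp

[3,3,4,4,5,6,7,8,8,9,9,9,11,15,28]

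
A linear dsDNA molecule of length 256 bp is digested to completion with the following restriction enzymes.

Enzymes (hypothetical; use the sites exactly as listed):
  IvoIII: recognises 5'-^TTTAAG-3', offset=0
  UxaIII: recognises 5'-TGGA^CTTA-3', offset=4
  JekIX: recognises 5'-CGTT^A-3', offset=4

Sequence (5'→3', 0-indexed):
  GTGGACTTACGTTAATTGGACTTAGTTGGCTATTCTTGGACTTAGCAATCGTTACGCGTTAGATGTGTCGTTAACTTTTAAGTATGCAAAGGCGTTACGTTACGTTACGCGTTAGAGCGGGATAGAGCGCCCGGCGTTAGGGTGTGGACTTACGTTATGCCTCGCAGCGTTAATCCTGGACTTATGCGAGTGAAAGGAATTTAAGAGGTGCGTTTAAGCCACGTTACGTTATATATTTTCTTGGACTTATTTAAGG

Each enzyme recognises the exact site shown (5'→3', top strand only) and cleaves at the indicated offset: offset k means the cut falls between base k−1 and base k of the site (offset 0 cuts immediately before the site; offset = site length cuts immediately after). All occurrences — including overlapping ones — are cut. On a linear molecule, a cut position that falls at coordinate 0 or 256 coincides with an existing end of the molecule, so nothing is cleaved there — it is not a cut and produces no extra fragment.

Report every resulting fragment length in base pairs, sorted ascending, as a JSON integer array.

[4,4,5,5,5,5,7,7,7,7,8,8,9,10,12,13,13,13,15,15,19,20,20,25]

Site scan:
  IvoIII TTTAAG/0: at [76, 199, 212, 249] ⇒ [76, 199, 212, 249]
  UxaIII TGGACTTA/4: at [1, 16, 36, 144, 176, 241] ⇒ [5, 20, 40, 148, 180, 245]
  JekIX CGTTA/4: at [9, 49, 56, 68, 92, 97, 102, 109, 134, 152, 167, 221, 226] ⇒ [13, 53, 60, 72, 96, 101, 106, 113, 138, 156, 171, 225, 230]

All cut coordinates (distinct, sorted): [5, 13, 20, 40, 53, 60, 72, 76, 96, 101, 106, 113, 138, 148, 156, 171, 180, 199, 212, 225, 230, 245, 249]

Fragments:
  [0,5): 5 bp
  [5,13): 8 bp
  [13,20): 7 bp
  [20,40): 20 bp
  [40,53): 13 bp
  [53,60): 7 bp
  [60,72): 12 bp
  [72,76): 4 bp
  [76,96): 20 bp
  [96,101): 5 bp
  [101,106): 5 bp
  [106,113): 7 bp
  [113,138): 25 bp
  [138,148): 10 bp
  [148,156): 8 bp
  [156,171): 15 bp
  [171,180): 9 bp
  [180,199): 19 bp
  [199,212): 13 bp
  [212,225): 13 bp
  [225,230): 5 bp
  [230,245): 15 bp
  [245,249): 4 bp
  [249,256): 7 bp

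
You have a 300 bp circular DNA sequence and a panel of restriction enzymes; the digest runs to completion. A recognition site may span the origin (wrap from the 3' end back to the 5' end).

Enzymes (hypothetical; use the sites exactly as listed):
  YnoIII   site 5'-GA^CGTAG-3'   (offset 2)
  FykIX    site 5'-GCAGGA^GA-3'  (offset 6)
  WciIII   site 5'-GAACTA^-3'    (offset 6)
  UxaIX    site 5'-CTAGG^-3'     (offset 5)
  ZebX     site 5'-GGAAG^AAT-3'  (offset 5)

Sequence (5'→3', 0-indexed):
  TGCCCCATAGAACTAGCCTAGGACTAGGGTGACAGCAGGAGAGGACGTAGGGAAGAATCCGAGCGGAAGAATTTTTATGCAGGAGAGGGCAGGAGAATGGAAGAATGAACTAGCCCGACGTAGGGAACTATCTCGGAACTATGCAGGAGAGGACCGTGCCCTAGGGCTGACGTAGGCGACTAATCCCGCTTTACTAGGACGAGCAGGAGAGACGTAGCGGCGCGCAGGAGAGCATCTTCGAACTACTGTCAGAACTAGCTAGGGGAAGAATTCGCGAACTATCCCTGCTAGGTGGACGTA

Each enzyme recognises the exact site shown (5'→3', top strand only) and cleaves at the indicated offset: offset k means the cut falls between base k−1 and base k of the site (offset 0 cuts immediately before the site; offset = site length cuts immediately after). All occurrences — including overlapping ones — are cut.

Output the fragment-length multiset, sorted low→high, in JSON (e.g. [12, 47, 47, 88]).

[4,5,5,5,6,6,6,7,7,9,9,10,10,10,11,11,12,12,12,13,14,15,16,17,17,23,28]

Scan for sites:
  YnoIII (GACGTAG, off=2): starts [43, 116, 168, 210] → cuts [45, 118, 170, 212]
  FykIX (GCAGGAGA, off=6): starts [34, 78, 88, 142, 202, 223] → cuts [40, 84, 94, 148, 208, 229]
  WciIII (GAACTA, off=6): starts [9, 106, 124, 135, 239, 251, 275] → cuts [15, 112, 130, 141, 245, 257, 281]
  UxaIX (CTAGG, off=5): starts [17, 23, 160, 193, 258, 287] → cuts [22, 28, 165, 198, 263, 292]
  ZebX (GGAAGAAT, off=5): starts [50, 64, 98, 263] → cuts [55, 69, 103, 268]

Pooled cuts: [15, 22, 28, 40, 45, 55, 69, 84, 94, 103, 112, 118, 130, 141, 148, 165, 170, 198, 208, 212, 229, 245, 257, 263, 268, 281, 292]

Fragments:
  15→22: 7 bp
  22→28: 6 bp
  28→40: 12 bp
  40→45: 5 bp
  45→55: 10 bp
  55→69: 14 bp
  69→84: 15 bp
  84→94: 10 bp
  94→103: 9 bp
  103→112: 9 bp
  112→118: 6 bp
  118→130: 12 bp
  130→141: 11 bp
  141→148: 7 bp
  148→165: 17 bp
  165→170: 5 bp
  170→198: 28 bp
  198→208: 10 bp
  208→212: 4 bp
  212→229: 17 bp
  229→245: 16 bp
  245→257: 12 bp
  257→263: 6 bp
  263→268: 5 bp
  268→281: 13 bp
  281→292: 11 bp
  292→15 (wrap): 300-292+15 = 23 bp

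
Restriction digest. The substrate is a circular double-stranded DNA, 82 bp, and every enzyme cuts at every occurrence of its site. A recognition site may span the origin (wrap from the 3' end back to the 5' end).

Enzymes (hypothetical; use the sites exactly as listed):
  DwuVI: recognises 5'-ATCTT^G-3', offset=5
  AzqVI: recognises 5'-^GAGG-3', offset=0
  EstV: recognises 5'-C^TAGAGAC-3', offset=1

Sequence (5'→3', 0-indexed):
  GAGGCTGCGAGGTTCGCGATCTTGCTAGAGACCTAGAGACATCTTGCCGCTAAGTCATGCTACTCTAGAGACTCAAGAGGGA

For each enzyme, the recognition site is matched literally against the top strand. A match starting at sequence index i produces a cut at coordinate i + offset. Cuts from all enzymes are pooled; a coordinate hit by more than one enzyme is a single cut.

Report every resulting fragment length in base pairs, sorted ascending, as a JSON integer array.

[2,6,8,8,11,12,15,20]

Scan for sites:
  DwuVI (ATCTTG, off=5): starts [18, 40] → cuts [23, 45]
  AzqVI (GAGG, off=0): starts [0, 8, 76] → cuts [0, 8, 76]
  EstV (CTAGAGAC, off=1): starts [24, 32, 64] → cuts [25, 33, 65]

Pooled cuts: [0, 8, 23, 25, 33, 45, 65, 76]

Fragment lengths:
  0→8: 8 bp
  8→23: 15 bp
  23→25: 2 bp
  25→33: 8 bp
  33→45: 12 bp
  45→65: 20 bp
  65→76: 11 bp
  76→0 (wrap): 82-76+0 = 6 bp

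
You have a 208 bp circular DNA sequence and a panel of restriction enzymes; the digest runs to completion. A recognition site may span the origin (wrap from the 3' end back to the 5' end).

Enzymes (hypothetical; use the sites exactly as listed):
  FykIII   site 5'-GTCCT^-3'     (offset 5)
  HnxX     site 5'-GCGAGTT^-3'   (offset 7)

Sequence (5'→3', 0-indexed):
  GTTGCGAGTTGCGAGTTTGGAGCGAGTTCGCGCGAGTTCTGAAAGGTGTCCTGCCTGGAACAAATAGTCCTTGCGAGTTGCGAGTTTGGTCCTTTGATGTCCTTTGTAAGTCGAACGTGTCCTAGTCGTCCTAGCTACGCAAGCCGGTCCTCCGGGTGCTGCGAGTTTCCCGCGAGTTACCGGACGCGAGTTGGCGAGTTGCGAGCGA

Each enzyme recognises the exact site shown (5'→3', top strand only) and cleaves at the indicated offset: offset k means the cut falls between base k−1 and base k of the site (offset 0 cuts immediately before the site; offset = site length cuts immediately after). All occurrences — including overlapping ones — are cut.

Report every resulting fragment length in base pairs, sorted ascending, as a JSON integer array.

[7,7,7,7,8,8,9,10,10,11,11,11,14,14,16,19,19,20]

Site scan:
  FykIII GTCCT/5: at [47, 66, 88, 98, 118, 127, 146] ⇒ [52, 71, 93, 103, 123, 132, 151]
  HnxX GCGAGTT/7: at [3, 10, 21, 31, 72, 79, 160, 171, 185, 193, 204] ⇒ [3, 10, 17, 28, 38, 79, 86, 167, 178, 192, 200]

All cut coordinates (distinct, sorted): [3, 10, 17, 28, 38, 52, 71, 79, 86, 93, 103, 123, 132, 151, 167, 178, 192, 200]

Fragments:
  3→10: 7 bp
  10→17: 7 bp
  17→28: 11 bp
  28→38: 10 bp
  38→52: 14 bp
  52→71: 19 bp
  71→79: 8 bp
  79→86: 7 bp
  86→93: 7 bp
  93→103: 10 bp
  103→123: 20 bp
  123→132: 9 bp
  132→151: 19 bp
  151→167: 16 bp
  167→178: 11 bp
  178→192: 14 bp
  192→200: 8 bp
  200→3 (wrap): 208-200+3 = 11 bp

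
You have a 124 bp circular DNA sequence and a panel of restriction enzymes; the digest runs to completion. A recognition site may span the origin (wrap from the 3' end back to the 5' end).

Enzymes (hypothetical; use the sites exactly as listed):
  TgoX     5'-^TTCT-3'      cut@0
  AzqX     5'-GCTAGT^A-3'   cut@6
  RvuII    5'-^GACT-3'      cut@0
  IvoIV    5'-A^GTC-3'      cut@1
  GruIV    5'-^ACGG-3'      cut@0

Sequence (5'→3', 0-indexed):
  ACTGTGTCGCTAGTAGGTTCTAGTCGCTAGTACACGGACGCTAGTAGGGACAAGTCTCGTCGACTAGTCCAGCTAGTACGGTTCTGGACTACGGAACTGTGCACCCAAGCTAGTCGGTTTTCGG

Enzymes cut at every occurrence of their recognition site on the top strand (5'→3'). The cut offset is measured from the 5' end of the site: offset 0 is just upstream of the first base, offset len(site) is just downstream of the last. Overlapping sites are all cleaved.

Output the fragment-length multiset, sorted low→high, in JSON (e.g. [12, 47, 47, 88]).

[2,3,4,4,5,5,5,8,8,9,11,11,12,15,22]

Site scan:
  TgoX TTCT/0: at [17, 81] ⇒ [17, 81]
  AzqX GCTAGTA/6: at [8, 25, 39, 71] ⇒ [14, 31, 45, 77]
  RvuII GACT/0: at [61, 86, 123] ⇒ [61, 86, 123]
  IvoIV AGTC/1: at [21, 52, 65, 111] ⇒ [22, 53, 66, 112]
  GruIV ACGG/0: at [33, 77, 90] ⇒ [33, 77, 90]

All cut coordinates (distinct, sorted): [14, 17, 22, 31, 33, 45, 53, 61, 66, 77, 81, 86, 90, 112, 123]

Fragments:
  14→17: 3 bp
  17→22: 5 bp
  22→31: 9 bp
  31→33: 2 bp
  33→45: 12 bp
  45→53: 8 bp
  53→61: 8 bp
  61→66: 5 bp
  66→77: 11 bp
  77→81: 4 bp
  81→86: 5 bp
  86→90: 4 bp
  90→112: 22 bp
  112→123: 11 bp
  123→14 (wrap): 124-123+14 = 15 bp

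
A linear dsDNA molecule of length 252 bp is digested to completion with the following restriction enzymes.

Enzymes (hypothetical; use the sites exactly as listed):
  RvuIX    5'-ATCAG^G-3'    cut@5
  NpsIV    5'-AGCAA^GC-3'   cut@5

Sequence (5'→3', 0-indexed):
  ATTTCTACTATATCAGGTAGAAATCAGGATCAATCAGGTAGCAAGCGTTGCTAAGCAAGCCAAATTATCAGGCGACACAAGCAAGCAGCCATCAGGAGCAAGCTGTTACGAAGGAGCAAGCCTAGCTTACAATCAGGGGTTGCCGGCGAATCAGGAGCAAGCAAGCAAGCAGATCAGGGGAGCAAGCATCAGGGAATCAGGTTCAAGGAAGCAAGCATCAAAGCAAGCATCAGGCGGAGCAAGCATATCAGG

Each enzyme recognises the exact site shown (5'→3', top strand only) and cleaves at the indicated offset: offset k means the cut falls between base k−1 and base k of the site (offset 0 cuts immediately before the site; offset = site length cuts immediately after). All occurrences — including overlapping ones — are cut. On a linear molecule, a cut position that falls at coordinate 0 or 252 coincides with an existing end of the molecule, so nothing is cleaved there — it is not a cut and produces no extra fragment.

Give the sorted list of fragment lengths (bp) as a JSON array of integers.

Site scan:
  RvuIX (ATCAGG, off=5): starts [11, 22, 32, 66, 90, 131, 149, 172, 187, 195, 228, 246] → cuts [16, 27, 37, 71, 95, 136, 154, 177, 192, 200, 233, 251]
  NpsIV (AGCAAGC, off=5): starts [39, 53, 79, 96, 114, 155, 159, 163, 180, 209, 221, 237] → cuts [44, 58, 84, 101, 119, 160, 164, 168, 185, 214, 226, 242]

Pooled cuts: [16, 27, 37, 44, 58, 71, 84, 95, 101, 119, 136, 154, 160, 164, 168, 177, 185, 192, 200, 214, 226, 233, 242, 251]

Fragment lengths:
  [0,16): 16 bp
  [16,27): 11 bp
  [27,37): 10 bp
  [37,44): 7 bp
  [44,58): 14 bp
  [58,71): 13 bp
  [71,84): 13 bp
  [84,95): 11 bp
  [95,101): 6 bp
  [101,119): 18 bp
  [119,136): 17 bp
  [136,154): 18 bp
  [154,160): 6 bp
  [160,164): 4 bp
  [164,168): 4 bp
  [168,177): 9 bp
  [177,185): 8 bp
  [185,192): 7 bp
  [192,200): 8 bp
  [200,214): 14 bp
  [214,226): 12 bp
  [226,233): 7 bp
  [233,242): 9 bp
  [242,251): 9 bp
  [251,252): 1 bp

[1,4,4,6,6,7,7,7,8,8,9,9,9,10,11,11,12,13,13,14,14,16,17,18,18]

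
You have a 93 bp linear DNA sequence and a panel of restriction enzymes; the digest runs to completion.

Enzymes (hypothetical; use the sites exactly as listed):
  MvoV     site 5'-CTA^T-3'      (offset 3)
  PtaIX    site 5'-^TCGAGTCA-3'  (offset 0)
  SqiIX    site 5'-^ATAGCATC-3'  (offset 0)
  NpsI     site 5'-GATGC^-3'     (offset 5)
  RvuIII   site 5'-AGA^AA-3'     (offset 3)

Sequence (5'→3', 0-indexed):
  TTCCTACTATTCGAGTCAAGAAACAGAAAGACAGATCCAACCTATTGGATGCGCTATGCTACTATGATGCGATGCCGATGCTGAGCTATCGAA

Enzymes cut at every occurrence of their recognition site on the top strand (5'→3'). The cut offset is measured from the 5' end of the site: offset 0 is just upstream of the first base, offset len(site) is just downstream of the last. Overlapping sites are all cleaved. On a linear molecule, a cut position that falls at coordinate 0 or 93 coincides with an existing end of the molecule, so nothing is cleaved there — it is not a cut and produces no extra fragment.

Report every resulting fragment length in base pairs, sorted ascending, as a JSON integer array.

[1,4,5,5,6,6,6,7,8,8,9,11,17]

Per-enzyme occurrences:
  MvoV (CTAT, off=3): starts [6, 41, 53, 61, 85] → cuts [9, 44, 56, 64, 88]
  PtaIX (TCGAGTCA, off=0): starts [10] → cuts [10]
  SqiIX (ATAGCATC, off=0): no sites
  NpsI (GATGC, off=5): starts [47, 65, 70, 76] → cuts [52, 70, 75, 81]
  RvuIII (AGAAA, off=3): starts [18, 24] → cuts [21, 27]

Pooled cuts: [9, 10, 21, 27, 44, 52, 56, 64, 70, 75, 81, 88]

Fragment lengths:
  [0,9): 9 bp
  [9,10): 1 bp
  [10,21): 11 bp
  [21,27): 6 bp
  [27,44): 17 bp
  [44,52): 8 bp
  [52,56): 4 bp
  [56,64): 8 bp
  [64,70): 6 bp
  [70,75): 5 bp
  [75,81): 6 bp
  [81,88): 7 bp
  [88,93): 5 bp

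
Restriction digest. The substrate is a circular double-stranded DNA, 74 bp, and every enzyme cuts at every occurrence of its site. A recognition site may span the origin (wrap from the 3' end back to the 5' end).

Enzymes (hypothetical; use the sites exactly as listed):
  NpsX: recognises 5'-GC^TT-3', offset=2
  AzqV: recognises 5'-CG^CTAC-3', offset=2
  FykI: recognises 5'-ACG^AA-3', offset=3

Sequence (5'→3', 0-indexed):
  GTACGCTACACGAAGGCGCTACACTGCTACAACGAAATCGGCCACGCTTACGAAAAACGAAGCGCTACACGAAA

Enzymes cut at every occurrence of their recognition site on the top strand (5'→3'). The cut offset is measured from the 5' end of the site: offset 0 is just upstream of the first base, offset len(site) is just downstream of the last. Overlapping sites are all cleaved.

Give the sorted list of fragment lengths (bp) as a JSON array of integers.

[5,5,6,7,7,7,8,13,16]

Per-enzyme occurrences:
  NpsX (GCTT, off=2): starts [45] → cuts [47]
  AzqV (CGCTAC, off=2): starts [3, 16, 62] → cuts [5, 18, 64]
  FykI (ACGAA, off=3): starts [9, 31, 49, 56, 68] → cuts [12, 34, 52, 59, 71]

All cut coordinates (distinct, sorted): [5, 12, 18, 34, 47, 52, 59, 64, 71]

Fragment lengths:
  5→12: 7 bp
  12→18: 6 bp
  18→34: 16 bp
  34→47: 13 bp
  47→52: 5 bp
  52→59: 7 bp
  59→64: 5 bp
  64→71: 7 bp
  71→5 (wrap): 74-71+5 = 8 bp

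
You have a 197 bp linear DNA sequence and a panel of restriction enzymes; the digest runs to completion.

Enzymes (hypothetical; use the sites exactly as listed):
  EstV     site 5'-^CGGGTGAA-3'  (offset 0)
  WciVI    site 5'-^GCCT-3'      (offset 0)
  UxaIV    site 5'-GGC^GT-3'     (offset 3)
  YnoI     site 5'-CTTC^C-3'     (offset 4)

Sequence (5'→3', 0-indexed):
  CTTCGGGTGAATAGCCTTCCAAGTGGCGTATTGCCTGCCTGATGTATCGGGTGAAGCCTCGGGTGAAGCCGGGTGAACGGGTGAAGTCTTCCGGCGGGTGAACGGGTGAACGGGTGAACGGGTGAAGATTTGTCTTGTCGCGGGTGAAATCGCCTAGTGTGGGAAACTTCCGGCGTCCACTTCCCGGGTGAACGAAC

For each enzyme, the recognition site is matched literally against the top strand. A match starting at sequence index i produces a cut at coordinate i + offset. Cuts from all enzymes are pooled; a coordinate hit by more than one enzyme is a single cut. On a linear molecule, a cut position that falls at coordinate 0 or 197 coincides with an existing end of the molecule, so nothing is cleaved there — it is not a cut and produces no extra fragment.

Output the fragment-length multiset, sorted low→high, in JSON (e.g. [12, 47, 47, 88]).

[1,3,3,4,4,4,5,6,8,8,8,8,8,8,9,10,10,11,11,13,14,19,22]

Per-enzyme occurrences:
  EstV CGGGTGAA/0: at [3, 47, 59, 69, 77, 94, 102, 110, 118, 140, 184] ⇒ [3, 47, 59, 69, 77, 94, 102, 110, 118, 140, 184]
  WciVI GCCT/0: at [13, 32, 36, 55, 151] ⇒ [13, 32, 36, 55, 151]
  UxaIV GGCGT/3: at [24, 171] ⇒ [27, 174]
  YnoI CTTCC/4: at [15, 87, 166, 179] ⇒ [19, 91, 170, 183]

Pooled cuts: [3, 13, 19, 27, 32, 36, 47, 55, 59, 69, 77, 91, 94, 102, 110, 118, 140, 151, 170, 174, 183, 184]

Fragment lengths:
  [0,3): 3 bp
  [3,13): 10 bp
  [13,19): 6 bp
  [19,27): 8 bp
  [27,32): 5 bp
  [32,36): 4 bp
  [36,47): 11 bp
  [47,55): 8 bp
  [55,59): 4 bp
  [59,69): 10 bp
  [69,77): 8 bp
  [77,91): 14 bp
  [91,94): 3 bp
  [94,102): 8 bp
  [102,110): 8 bp
  [110,118): 8 bp
  [118,140): 22 bp
  [140,151): 11 bp
  [151,170): 19 bp
  [170,174): 4 bp
  [174,183): 9 bp
  [183,184): 1 bp
  [184,197): 13 bp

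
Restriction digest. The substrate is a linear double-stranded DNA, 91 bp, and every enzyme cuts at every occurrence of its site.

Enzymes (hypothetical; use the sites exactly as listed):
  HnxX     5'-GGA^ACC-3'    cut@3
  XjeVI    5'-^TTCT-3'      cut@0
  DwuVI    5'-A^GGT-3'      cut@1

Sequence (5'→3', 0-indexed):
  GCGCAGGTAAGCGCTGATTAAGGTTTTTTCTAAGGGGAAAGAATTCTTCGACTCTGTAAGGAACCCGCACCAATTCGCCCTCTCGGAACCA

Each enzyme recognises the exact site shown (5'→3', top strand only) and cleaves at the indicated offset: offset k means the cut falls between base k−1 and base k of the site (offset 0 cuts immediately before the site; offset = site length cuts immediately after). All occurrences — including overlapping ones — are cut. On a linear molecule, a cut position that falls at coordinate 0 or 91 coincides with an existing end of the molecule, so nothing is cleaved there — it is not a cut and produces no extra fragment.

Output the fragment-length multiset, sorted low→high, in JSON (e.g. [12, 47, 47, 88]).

Site scan:
  HnxX GGAACC/3: at [59, 84] ⇒ [62, 87]
  XjeVI TTCT/0: at [27, 43] ⇒ [27, 43]
  DwuVI AGGT/1: at [4, 20] ⇒ [5, 21]

All cut coordinates (distinct, sorted): [5, 21, 27, 43, 62, 87]

Fragment lengths:
  [0,5): 5 bp
  [5,21): 16 bp
  [21,27): 6 bp
  [27,43): 16 bp
  [43,62): 19 bp
  [62,87): 25 bp
  [87,91): 4 bp

[4,5,6,16,16,19,25]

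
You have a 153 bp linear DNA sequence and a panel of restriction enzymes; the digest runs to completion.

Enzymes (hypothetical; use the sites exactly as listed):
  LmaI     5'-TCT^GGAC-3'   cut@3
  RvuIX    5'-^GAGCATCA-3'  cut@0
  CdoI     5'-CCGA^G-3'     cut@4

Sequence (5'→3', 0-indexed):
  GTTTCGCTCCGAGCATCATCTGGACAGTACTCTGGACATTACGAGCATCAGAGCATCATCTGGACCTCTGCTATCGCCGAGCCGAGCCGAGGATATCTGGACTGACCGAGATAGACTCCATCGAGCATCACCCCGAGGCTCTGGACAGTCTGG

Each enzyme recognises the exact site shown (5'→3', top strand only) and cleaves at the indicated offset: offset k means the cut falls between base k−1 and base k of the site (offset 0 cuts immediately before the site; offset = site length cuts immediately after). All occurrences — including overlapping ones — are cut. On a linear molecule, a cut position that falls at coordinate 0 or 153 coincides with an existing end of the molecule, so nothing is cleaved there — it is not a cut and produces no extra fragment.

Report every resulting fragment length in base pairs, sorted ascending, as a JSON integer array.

[2,5,5,6,8,8,9,9,10,11,11,11,12,13,14,19]

Site scan:
  LmaI (TCTGGAC, off=3): starts [18, 30, 58, 95, 139] → cuts [21, 33, 61, 98, 142]
  RvuIX (GAGCATCA, off=0): starts [10, 42, 50, 122] → cuts [10, 42, 50, 122]
  CdoI (CCGAG, off=4): starts [8, 76, 81, 86, 105, 132] → cuts [12, 80, 85, 90, 109, 136]

All cut coordinates (distinct, sorted): [10, 12, 21, 33, 42, 50, 61, 80, 85, 90, 98, 109, 122, 136, 142]

Fragment lengths:
  [0,10): 10 bp
  [10,12): 2 bp
  [12,21): 9 bp
  [21,33): 12 bp
  [33,42): 9 bp
  [42,50): 8 bp
  [50,61): 11 bp
  [61,80): 19 bp
  [80,85): 5 bp
  [85,90): 5 bp
  [90,98): 8 bp
  [98,109): 11 bp
  [109,122): 13 bp
  [122,136): 14 bp
  [136,142): 6 bp
  [142,153): 11 bp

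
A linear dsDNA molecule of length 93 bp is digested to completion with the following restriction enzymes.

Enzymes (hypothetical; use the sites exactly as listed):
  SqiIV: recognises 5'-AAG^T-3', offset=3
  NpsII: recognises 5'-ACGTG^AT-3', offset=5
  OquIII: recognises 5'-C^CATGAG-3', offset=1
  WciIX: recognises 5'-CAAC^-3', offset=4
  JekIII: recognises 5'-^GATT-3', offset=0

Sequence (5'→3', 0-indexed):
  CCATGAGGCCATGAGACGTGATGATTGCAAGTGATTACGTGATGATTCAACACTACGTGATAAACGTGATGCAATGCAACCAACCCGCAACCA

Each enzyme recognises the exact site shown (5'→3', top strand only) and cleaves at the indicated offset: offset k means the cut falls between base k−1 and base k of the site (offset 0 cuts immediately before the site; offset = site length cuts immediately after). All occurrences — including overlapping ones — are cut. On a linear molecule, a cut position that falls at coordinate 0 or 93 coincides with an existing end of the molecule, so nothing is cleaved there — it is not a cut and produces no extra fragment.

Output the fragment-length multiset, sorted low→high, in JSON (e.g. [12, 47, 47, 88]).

[1,1,2,2,2,4,7,8,8,8,9,9,9,11,12]

Per-enzyme occurrences:
  SqiIV (AAGT, off=3): starts [28] → cuts [31]
  NpsII (ACGTGAT, off=5): starts [15, 36, 54, 63] → cuts [20, 41, 59, 68]
  OquIII (CCATGAG, off=1): starts [0, 8] → cuts [1, 9]
  WciIX (CAAC, off=4): starts [47, 76, 80, 87] → cuts [51, 80, 84, 91]
  JekIII (GATT, off=0): starts [22, 32, 43] → cuts [22, 32, 43]

All cut coordinates (distinct, sorted): [1, 9, 20, 22, 31, 32, 41, 43, 51, 59, 68, 80, 84, 91]

Fragment lengths:
  [0,1): 1 bp
  [1,9): 8 bp
  [9,20): 11 bp
  [20,22): 2 bp
  [22,31): 9 bp
  [31,32): 1 bp
  [32,41): 9 bp
  [41,43): 2 bp
  [43,51): 8 bp
  [51,59): 8 bp
  [59,68): 9 bp
  [68,80): 12 bp
  [80,84): 4 bp
  [84,91): 7 bp
  [91,93): 2 bp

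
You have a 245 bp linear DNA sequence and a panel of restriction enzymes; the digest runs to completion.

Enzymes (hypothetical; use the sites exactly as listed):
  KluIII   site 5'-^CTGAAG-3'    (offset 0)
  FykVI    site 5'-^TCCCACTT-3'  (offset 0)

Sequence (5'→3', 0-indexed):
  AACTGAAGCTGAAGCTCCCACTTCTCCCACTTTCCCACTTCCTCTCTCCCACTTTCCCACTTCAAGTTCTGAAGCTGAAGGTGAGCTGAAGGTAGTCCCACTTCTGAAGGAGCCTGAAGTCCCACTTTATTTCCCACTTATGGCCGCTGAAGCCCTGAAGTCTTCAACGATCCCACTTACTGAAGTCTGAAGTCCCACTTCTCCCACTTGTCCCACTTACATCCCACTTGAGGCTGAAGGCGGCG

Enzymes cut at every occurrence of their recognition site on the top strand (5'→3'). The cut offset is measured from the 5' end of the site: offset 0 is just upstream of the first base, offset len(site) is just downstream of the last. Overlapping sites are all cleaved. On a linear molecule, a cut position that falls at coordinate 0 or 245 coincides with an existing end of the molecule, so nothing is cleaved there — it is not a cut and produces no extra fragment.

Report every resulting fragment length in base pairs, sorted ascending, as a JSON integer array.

[2,6,6,6,6,7,7,8,8,8,8,9,9,9,9,10,10,11,11,12,12,12,14,14,15,16]

Site scan:
  KluIII CTGAAG/0: at [2, 8, 68, 74, 85, 103, 113, 146, 154, 179, 186, 233] ⇒ [2, 8, 68, 74, 85, 103, 113, 146, 154, 179, 186, 233]
  FykVI TCCCACTT/0: at [15, 24, 32, 46, 54, 95, 119, 131, 170, 192, 201, 210, 221] ⇒ [15, 24, 32, 46, 54, 95, 119, 131, 170, 192, 201, 210, 221]

All cut coordinates (distinct, sorted): [2, 8, 15, 24, 32, 46, 54, 68, 74, 85, 95, 103, 113, 119, 131, 146, 154, 170, 179, 186, 192, 201, 210, 221, 233]

Fragments:
  [0,2): 2 bp
  [2,8): 6 bp
  [8,15): 7 bp
  [15,24): 9 bp
  [24,32): 8 bp
  [32,46): 14 bp
  [46,54): 8 bp
  [54,68): 14 bp
  [68,74): 6 bp
  [74,85): 11 bp
  [85,95): 10 bp
  [95,103): 8 bp
  [103,113): 10 bp
  [113,119): 6 bp
  [119,131): 12 bp
  [131,146): 15 bp
  [146,154): 8 bp
  [154,170): 16 bp
  [170,179): 9 bp
  [179,186): 7 bp
  [186,192): 6 bp
  [192,201): 9 bp
  [201,210): 9 bp
  [210,221): 11 bp
  [221,233): 12 bp
  [233,245): 12 bp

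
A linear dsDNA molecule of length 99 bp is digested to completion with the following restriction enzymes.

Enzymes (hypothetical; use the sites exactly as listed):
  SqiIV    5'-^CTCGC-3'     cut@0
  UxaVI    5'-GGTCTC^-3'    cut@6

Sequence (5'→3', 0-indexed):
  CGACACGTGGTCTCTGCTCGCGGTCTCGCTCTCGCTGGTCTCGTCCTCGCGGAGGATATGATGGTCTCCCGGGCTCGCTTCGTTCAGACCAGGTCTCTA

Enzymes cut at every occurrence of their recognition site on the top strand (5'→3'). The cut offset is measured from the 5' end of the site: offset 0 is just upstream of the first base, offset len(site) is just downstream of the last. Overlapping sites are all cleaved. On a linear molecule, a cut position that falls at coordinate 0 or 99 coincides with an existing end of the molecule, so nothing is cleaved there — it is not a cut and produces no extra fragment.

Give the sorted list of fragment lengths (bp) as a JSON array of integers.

Site scan:
  SqiIV (CTCGC, off=0): starts [16, 24, 30, 45, 73] → cuts [16, 24, 30, 45, 73]
  UxaVI (GGTCTC, off=6): starts [8, 21, 36, 62, 91] → cuts [14, 27, 42, 68, 97]

All cut coordinates (distinct, sorted): [14, 16, 24, 27, 30, 42, 45, 68, 73, 97]

Fragments:
  [0,14): 14 bp
  [14,16): 2 bp
  [16,24): 8 bp
  [24,27): 3 bp
  [27,30): 3 bp
  [30,42): 12 bp
  [42,45): 3 bp
  [45,68): 23 bp
  [68,73): 5 bp
  [73,97): 24 bp
  [97,99): 2 bp

[2,2,3,3,3,5,8,12,14,23,24]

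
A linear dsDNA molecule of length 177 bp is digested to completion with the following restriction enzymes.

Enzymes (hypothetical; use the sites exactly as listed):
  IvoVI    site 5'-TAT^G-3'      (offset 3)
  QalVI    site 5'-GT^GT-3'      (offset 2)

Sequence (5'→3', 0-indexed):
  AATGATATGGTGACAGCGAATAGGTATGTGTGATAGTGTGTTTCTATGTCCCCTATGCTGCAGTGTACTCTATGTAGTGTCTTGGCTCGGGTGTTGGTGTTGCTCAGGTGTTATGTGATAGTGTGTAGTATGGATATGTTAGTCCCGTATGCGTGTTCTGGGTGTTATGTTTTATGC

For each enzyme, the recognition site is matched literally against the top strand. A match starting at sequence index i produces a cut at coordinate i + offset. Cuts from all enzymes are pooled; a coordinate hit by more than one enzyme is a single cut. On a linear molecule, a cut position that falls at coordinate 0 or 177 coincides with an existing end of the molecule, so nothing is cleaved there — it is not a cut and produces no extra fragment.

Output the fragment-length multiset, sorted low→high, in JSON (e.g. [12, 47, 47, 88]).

[2,2,2,2,4,5,5,5,6,6,7,7,8,8,8,8,8,9,9,9,11,13,14,19]

Site scan:
  IvoVI (TATG, off=3): starts [5, 24, 44, 53, 70, 111, 128, 134, 147, 165, 172] → cuts [8, 27, 47, 56, 73, 114, 131, 137, 150, 168, 175]
  QalVI (GTGT, off=2): starts [27, 35, 37, 62, 76, 90, 96, 107, 120, 122, 152, 161] → cuts [29, 37, 39, 64, 78, 92, 98, 109, 122, 124, 154, 163]

All cut coordinates (distinct, sorted): [8, 27, 29, 37, 39, 47, 56, 64, 73, 78, 92, 98, 109, 114, 122, 124, 131, 137, 150, 154, 163, 168, 175]

Fragments:
  [0,8): 8 bp
  [8,27): 19 bp
  [27,29): 2 bp
  [29,37): 8 bp
  [37,39): 2 bp
  [39,47): 8 bp
  [47,56): 9 bp
  [56,64): 8 bp
  [64,73): 9 bp
  [73,78): 5 bp
  [78,92): 14 bp
  [92,98): 6 bp
  [98,109): 11 bp
  [109,114): 5 bp
  [114,122): 8 bp
  [122,124): 2 bp
  [124,131): 7 bp
  [131,137): 6 bp
  [137,150): 13 bp
  [150,154): 4 bp
  [154,163): 9 bp
  [163,168): 5 bp
  [168,175): 7 bp
  [175,177): 2 bp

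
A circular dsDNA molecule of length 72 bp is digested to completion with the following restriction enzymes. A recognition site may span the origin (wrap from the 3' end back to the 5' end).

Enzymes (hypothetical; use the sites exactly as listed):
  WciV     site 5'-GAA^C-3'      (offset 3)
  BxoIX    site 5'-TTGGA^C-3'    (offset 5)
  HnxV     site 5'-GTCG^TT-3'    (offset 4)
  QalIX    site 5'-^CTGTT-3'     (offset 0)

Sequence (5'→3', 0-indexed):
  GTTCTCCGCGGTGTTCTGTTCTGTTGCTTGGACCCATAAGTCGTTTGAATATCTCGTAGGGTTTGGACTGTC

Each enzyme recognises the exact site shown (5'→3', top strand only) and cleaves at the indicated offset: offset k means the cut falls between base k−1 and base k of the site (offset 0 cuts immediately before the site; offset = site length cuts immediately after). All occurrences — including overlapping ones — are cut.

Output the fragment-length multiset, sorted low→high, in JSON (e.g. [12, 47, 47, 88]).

Site scan:
  WciV (GAAC, off=3): no sites
  BxoIX (TTGGAC, off=5): starts [27, 62] → cuts [32, 67]
  HnxV (GTCGTT, off=4): starts [39, 69] → cuts [1, 43]
  QalIX (CTGTT, off=0): starts [15, 20] → cuts [15, 20]

All cut coordinates (distinct, sorted): [1, 15, 20, 32, 43, 67]

Fragment lengths:
  1→15: 14 bp
  15→20: 5 bp
  20→32: 12 bp
  32→43: 11 bp
  43→67: 24 bp
  67→1 (wrap): 72-67+1 = 6 bp

[5,6,11,12,14,24]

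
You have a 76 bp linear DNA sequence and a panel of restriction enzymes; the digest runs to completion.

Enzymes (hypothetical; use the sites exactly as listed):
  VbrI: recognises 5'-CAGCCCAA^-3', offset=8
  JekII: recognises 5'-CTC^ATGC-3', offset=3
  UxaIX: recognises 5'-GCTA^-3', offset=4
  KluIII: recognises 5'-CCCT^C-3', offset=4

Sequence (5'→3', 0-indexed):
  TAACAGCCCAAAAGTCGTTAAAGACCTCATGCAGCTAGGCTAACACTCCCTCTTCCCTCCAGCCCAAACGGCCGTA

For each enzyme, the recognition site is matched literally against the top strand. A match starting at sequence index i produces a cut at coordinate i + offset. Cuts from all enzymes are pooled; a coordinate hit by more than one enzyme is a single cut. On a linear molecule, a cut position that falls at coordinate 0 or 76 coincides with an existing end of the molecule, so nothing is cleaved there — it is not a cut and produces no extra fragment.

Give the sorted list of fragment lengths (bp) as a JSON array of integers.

Per-enzyme occurrences:
  VbrI CAGCCCAA/8: at [3, 59] ⇒ [11, 67]
  JekII CTCATGC/3: at [25] ⇒ [28]
  UxaIX GCTA/4: at [33, 38] ⇒ [37, 42]
  KluIII CCCTC/4: at [47, 54] ⇒ [51, 58]

Pooled cuts: [11, 28, 37, 42, 51, 58, 67]

Fragment lengths:
  [0,11): 11 bp
  [11,28): 17 bp
  [28,37): 9 bp
  [37,42): 5 bp
  [42,51): 9 bp
  [51,58): 7 bp
  [58,67): 9 bp
  [67,76): 9 bp

[5,7,9,9,9,9,11,17]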